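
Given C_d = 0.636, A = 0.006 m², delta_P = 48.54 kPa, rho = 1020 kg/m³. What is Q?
Formula: Q = C_d A \sqrt{\frac{2 \Delta P}{\rho}}
Q = 0.636·0.006·√(2·(48.54·1000)/1020)·1000 = 37.23 L/s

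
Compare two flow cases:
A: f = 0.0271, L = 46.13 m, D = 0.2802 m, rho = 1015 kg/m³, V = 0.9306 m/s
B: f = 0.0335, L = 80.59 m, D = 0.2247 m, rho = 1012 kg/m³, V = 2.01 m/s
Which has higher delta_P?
delta_P(A) = 1.961 kPa, delta_P(B) = 24.56 kPa. Answer: B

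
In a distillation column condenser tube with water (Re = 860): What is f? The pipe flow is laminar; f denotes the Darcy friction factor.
Formula: f = \frac{64}{Re}
f = 64/860 = 0.07442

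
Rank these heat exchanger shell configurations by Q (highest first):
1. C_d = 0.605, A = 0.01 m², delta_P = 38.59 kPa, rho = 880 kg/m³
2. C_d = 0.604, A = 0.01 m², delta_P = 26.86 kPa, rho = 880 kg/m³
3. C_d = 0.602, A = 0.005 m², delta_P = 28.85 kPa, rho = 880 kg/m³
Case 1: Q = 56.66 L/s
Case 2: Q = 47.19 L/s
Case 3: Q = 24.37 L/s
Ranking (highest first): 1, 2, 3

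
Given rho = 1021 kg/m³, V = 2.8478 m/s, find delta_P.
Formula: V = \sqrt{\frac{2 \Delta P}{\rho}}
Substituting knowns: 2.8478 = √(2·(delta_P·1000)/1021)
Solving for delta_P: delta_P = 2.8478²·1021/2/1000 = 4.14 kPa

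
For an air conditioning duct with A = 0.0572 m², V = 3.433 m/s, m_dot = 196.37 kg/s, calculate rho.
Formula: \dot{m} = \rho A V
Substituting knowns: 196.37 = rho·0.0572·3.433
Solving for rho: rho = 196.37/(0.0572·3.433) = 1000 kg/m³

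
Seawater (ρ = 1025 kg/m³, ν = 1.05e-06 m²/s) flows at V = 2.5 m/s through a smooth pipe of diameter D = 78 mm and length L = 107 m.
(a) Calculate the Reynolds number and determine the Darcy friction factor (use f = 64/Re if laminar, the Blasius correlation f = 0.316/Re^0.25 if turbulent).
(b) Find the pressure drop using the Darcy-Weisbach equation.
(a) Re = V·D/ν = 2.5·0.078/1.05e-06 = 185710 → turbulent (Re > 4000); f = 0.316/Re^0.25 = 0.316/185710^0.25 = 0.015222 (Blasius is strictly valid for Re ≲ 1e5; used here as the smooth-pipe estimate the problem specifies)
(b) Darcy-Weisbach: ΔP = f·(L/D)·½ρV²/1000 = 0.015222·(107/0.078)·½·1025·2.5²/1000 = 66.89 kPa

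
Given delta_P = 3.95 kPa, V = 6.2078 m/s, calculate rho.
Formula: V = \sqrt{\frac{2 \Delta P}{\rho}}
Substituting knowns: 6.2078 = √(2·(3.95·1000)/rho)
Solving for rho: rho = 2·(3.95·1000)/6.2078² = 205 kg/m³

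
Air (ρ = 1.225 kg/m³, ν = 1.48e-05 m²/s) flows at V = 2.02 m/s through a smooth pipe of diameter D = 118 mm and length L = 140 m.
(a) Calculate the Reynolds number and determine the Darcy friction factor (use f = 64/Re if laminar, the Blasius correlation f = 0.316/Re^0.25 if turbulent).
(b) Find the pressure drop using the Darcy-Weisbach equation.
(a) Re = V·D/ν = 2.02·0.118/1.48e-05 = 16105 → turbulent (Re > 4000); f = 0.316/Re^0.25 = 0.316/16105^0.25 = 0.028051
(b) Darcy-Weisbach: ΔP = f·(L/D)·½ρV²/1000 = 0.028051·(140/0.118)·½·1.225·2.02²/1000 = 0.08318 kPa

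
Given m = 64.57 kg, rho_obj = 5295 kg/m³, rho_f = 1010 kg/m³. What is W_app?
Formula: W_{app} = mg\left(1 - \frac{\rho_f}{\rho_{obj}}\right)
W_app = 64.57·9.81·(1 − 1010/5295) = 512.6 N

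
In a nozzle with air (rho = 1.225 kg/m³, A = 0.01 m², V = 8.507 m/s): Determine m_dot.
Formula: \dot{m} = \rho A V
m_dot = 1.225·0.01·8.507 = 0.1042 kg/s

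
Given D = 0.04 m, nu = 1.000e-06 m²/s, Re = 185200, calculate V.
Formula: Re = \frac{V D}{\nu}
Substituting knowns: 185200 = V·0.04/1.000e-06
Solving for V: V = 185200·1.000e-06/0.04 = 4.63 m/s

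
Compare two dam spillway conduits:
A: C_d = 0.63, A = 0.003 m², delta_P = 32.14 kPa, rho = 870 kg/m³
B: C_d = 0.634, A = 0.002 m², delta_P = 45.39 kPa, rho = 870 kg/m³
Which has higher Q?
Q(A) = 16.25 L/s, Q(B) = 12.95 L/s. Answer: A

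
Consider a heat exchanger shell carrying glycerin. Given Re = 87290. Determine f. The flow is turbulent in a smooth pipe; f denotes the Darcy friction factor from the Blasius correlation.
Formula: f = \frac{0.316}{Re^{0.25}}
f = 0.316/87290^0.25 = 0.01838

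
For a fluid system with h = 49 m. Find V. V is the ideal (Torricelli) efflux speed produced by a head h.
Formula: V = \sqrt{2 g h}
V = √(2·9.81·49) = 31.01 m/s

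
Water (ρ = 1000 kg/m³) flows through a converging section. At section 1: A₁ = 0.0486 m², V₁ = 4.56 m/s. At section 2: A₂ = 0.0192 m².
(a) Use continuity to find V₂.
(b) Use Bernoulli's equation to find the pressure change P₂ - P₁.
(a) Continuity: A₁V₁=A₂V₂ -> V₂=A₁V₁/A₂=0.0486*4.56/0.0192=11.54 m/s
(b) Bernoulli: P₂-P₁=0.5*rho*(V₁^2-V₂^2)/1000=0.5*1000*(4.56^2-11.54^2)/1000=-56.19 kPa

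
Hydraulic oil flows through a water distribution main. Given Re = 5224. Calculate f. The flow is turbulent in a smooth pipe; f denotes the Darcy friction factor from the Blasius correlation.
Formula: f = \frac{0.316}{Re^{0.25}}
f = 0.316/5224^0.25 = 0.03717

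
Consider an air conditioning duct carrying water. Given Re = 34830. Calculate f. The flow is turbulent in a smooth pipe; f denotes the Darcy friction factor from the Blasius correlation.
Formula: f = \frac{0.316}{Re^{0.25}}
f = 0.316/34830^0.25 = 0.02313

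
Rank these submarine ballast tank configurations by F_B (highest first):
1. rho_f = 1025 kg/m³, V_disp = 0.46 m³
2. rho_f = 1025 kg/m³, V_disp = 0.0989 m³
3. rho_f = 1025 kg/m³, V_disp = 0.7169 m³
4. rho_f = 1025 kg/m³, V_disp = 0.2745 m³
Case 1: F_B = 4625 N
Case 2: F_B = 994.5 N
Case 3: F_B = 7209 N
Case 4: F_B = 2760 N
Ranking (highest first): 3, 1, 4, 2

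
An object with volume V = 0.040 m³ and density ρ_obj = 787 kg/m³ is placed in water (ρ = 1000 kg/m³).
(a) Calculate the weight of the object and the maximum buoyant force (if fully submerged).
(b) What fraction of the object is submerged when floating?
(a) W=rho_obj*g*V=787*9.81*0.040=308.8 N; F_B(max)=rho*g*V=1000*9.81*0.040=392.4 N
(b) Floating fraction=rho_obj/rho=787/1000=0.787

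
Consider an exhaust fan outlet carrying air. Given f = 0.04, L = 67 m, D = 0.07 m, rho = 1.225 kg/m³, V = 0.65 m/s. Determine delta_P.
Formula: \Delta P = f \frac{L}{D} \frac{\rho V^2}{2}
delta_P = 0.04·(67/0.07)·0.5·1.225·0.65²/1000 = 0.009908 kPa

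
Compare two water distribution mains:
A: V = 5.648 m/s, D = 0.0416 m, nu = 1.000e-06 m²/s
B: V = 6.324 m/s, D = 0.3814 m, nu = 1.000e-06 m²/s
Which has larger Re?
Re(A) = 234957, Re(B) = 2.412e+06. Answer: B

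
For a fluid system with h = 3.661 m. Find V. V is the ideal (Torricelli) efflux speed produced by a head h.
Formula: V = \sqrt{2 g h}
V = √(2·9.81·3.661) = 8.475 m/s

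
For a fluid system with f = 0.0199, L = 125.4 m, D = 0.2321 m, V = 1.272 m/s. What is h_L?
Formula: h_L = f \frac{L}{D} \frac{V^2}{2g}
h_L = 0.0199·(125.4/0.2321)·1.272²/(2·9.81) = 0.8866 m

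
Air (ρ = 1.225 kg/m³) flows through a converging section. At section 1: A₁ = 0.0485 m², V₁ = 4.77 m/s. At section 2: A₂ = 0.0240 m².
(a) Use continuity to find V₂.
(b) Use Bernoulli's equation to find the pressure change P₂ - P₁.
(a) Continuity: A₁V₁=A₂V₂ -> V₂=A₁V₁/A₂=0.0485*4.77/0.0240=9.64 m/s
(b) Bernoulli: P₂-P₁=0.5*rho*(V₁^2-V₂^2)/1000=0.5*1.225*(4.77^2-9.64^2)/1000=-0.04298 kPa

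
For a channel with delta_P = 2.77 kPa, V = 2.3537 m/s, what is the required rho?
Formula: V = \sqrt{\frac{2 \Delta P}{\rho}}
Substituting knowns: 2.3537 = √(2·(2.77·1000)/rho)
Solving for rho: rho = 2·(2.77·1000)/2.3537² = 1000 kg/m³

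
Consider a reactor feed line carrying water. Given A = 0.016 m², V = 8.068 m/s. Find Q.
Formula: Q = A V
Q = 0.016·8.068·1000 = 129.1 L/s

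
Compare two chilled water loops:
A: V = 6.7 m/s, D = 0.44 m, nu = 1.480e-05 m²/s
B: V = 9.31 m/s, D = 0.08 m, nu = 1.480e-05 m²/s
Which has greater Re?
Re(A) = 199189, Re(B) = 50324. Answer: A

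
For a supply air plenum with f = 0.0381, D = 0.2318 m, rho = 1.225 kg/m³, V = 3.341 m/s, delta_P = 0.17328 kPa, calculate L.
Formula: \Delta P = f \frac{L}{D} \frac{\rho V^2}{2}
Substituting knowns: 0.17328 = 0.0381·(L/0.2318)·0.5·1.225·3.341²/1000
Solving for L: L = (0.17328·1000)·0.2318/(0.0381·0.5·1.225·3.341²) = 154.2 m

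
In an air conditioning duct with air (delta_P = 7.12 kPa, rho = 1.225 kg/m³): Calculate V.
Formula: V = \sqrt{\frac{2 \Delta P}{\rho}}
V = √(2·(7.12·1000)/1.225) = 107.8 m/s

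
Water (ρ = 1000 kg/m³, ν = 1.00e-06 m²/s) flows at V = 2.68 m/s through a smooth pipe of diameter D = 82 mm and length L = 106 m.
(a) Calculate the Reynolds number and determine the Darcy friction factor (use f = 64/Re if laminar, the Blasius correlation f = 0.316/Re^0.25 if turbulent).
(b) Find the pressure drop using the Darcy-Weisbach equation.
(a) Re = V·D/ν = 2.68·0.082/1.00e-06 = 219760 → turbulent (Re > 4000); f = 0.316/Re^0.25 = 0.316/219760^0.25 = 0.014595 (Blasius is strictly valid for Re ≲ 1e5; used here as the smooth-pipe estimate the problem specifies)
(b) Darcy-Weisbach: ΔP = f·(L/D)·½ρV²/1000 = 0.014595·(106/0.082)·½·1000·2.68²/1000 = 67.75 kPa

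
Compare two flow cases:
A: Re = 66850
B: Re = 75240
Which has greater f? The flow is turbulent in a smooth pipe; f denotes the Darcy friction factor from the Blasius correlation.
f(A) = 0.01965, f(B) = 0.01908. Answer: A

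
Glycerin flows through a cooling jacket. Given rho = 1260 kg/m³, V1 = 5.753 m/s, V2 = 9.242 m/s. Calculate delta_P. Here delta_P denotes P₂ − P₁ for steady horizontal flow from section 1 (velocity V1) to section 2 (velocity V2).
Formula: \Delta P = \frac{1}{2} \rho (V_1^2 - V_2^2)
delta_P = 0.5·1260·(5.753² − 9.242²)/1000 = -32.96 kPa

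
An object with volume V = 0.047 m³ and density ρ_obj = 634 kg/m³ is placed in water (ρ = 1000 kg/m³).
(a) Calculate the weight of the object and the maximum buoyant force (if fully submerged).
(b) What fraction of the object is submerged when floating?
(a) W=rho_obj*g*V=634*9.81*0.047=292.3 N; F_B(max)=rho*g*V=1000*9.81*0.047=461.1 N
(b) Floating fraction=rho_obj/rho=634/1000=0.634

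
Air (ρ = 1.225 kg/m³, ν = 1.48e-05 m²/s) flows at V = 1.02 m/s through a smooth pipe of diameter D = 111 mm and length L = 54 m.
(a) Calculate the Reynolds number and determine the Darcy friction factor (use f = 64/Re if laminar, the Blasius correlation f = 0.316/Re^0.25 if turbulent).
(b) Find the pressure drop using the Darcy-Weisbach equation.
(a) Re = V·D/ν = 1.02·0.111/1.48e-05 = 7650 → turbulent (Re > 4000); f = 0.316/Re^0.25 = 0.316/7650^0.25 = 0.033789
(b) Darcy-Weisbach: ΔP = f·(L/D)·½ρV²/1000 = 0.033789·(54/0.111)·½·1.225·1.02²/1000 = 0.01047 kPa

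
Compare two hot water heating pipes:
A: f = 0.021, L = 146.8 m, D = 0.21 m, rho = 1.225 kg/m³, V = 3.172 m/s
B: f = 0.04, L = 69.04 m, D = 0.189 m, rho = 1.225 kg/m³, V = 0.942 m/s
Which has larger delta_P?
delta_P(A) = 0.09047 kPa, delta_P(B) = 0.007942 kPa. Answer: A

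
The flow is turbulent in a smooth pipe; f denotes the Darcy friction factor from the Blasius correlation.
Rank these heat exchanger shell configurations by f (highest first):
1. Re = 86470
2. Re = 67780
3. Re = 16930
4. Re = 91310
Case 1: f = 0.01843
Case 2: f = 0.01958
Case 3: f = 0.0277
Case 4: f = 0.01818
Ranking (highest first): 3, 2, 1, 4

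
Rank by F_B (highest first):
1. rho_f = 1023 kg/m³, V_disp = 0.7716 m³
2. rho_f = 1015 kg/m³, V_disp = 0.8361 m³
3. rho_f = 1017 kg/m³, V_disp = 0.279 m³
Case 1: F_B = 7743 N
Case 2: F_B = 8325 N
Case 3: F_B = 2784 N
Ranking (highest first): 2, 1, 3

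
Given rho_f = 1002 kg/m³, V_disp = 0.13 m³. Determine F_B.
Formula: F_B = \rho_f g V_{disp}
F_B = 1002·9.81·0.13 = 1278 N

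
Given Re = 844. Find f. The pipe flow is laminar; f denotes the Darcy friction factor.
Formula: f = \frac{64}{Re}
f = 64/844 = 0.07583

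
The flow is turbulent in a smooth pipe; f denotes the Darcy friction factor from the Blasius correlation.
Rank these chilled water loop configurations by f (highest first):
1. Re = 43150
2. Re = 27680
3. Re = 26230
Case 1: f = 0.02193
Case 2: f = 0.0245
Case 3: f = 0.02483
Ranking (highest first): 3, 2, 1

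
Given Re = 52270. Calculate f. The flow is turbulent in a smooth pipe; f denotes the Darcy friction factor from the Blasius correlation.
Formula: f = \frac{0.316}{Re^{0.25}}
f = 0.316/52270^0.25 = 0.0209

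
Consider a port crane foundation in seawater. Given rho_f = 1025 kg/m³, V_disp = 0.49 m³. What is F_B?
Formula: F_B = \rho_f g V_{disp}
F_B = 1025·9.81·0.49 = 4927 N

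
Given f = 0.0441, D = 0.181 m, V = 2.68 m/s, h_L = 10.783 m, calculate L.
Formula: h_L = f \frac{L}{D} \frac{V^2}{2g}
Substituting knowns: 10.783 = 0.0441·(L/0.181)·2.68²/(2·9.81)
Solving for L: L = 10.783·2·9.81·0.181/(0.0441·2.68²) = 120.9 m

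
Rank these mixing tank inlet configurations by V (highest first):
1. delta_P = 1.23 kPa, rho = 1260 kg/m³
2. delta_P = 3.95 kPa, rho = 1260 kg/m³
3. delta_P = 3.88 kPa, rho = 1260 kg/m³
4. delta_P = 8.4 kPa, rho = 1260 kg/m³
Case 1: V = 1.397 m/s
Case 2: V = 2.504 m/s
Case 3: V = 2.482 m/s
Case 4: V = 3.651 m/s
Ranking (highest first): 4, 2, 3, 1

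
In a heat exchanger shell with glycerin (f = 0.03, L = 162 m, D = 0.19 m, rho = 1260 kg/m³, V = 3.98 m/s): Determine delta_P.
Formula: \Delta P = f \frac{L}{D} \frac{\rho V^2}{2}
delta_P = 0.03·(162/0.19)·0.5·1260·3.98²/1000 = 255.3 kPa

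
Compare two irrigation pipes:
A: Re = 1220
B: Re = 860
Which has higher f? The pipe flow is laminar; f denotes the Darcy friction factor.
f(A) = 0.05246, f(B) = 0.07442. Answer: B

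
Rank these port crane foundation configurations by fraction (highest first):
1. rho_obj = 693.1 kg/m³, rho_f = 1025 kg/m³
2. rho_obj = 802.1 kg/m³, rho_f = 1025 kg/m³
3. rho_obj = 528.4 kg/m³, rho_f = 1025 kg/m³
Case 1: fraction = 0.6762
Case 2: fraction = 0.7825
Case 3: fraction = 0.5155
Ranking (highest first): 2, 1, 3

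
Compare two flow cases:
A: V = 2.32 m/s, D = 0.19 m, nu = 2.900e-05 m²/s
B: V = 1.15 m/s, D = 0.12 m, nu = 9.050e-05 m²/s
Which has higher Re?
Re(A) = 15200, Re(B) = 1525. Answer: A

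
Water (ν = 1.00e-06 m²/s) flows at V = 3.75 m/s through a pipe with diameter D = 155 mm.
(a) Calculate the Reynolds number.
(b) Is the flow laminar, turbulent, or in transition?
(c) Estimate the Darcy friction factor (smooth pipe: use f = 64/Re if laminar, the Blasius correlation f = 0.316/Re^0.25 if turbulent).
(a) Re = V·D/ν = 3.75·0.155/1.00e-06 = 581250
(b) Flow regime: turbulent (Re > 4000)
(c) Friction factor: f = 0.316/Re^0.25 = 0.316/581250^0.25 = 0.01144 (Blasius is strictly valid for Re ≲ 1e5; used here as the smooth-pipe estimate the problem specifies)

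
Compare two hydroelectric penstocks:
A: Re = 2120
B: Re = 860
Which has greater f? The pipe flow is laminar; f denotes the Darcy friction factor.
f(A) = 0.03019, f(B) = 0.07442. Answer: B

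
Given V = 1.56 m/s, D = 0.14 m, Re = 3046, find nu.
Formula: Re = \frac{V D}{\nu}
Substituting knowns: 3046 = 1.56·0.14/nu
Solving for nu: nu = 1.56·0.14/3046 = 7.170e-05 m²/s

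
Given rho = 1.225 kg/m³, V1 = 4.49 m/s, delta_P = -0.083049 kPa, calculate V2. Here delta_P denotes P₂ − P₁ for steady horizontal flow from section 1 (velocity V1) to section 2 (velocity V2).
Formula: \Delta P = \frac{1}{2} \rho (V_1^2 - V_2^2)
Substituting knowns: -0.083049 = 0.5·1.225·(4.49² − V2²)/1000
Solving for V2: V2 = √(4.49² − 2·(-0.083049·1000)/1.225) = 12.48 m/s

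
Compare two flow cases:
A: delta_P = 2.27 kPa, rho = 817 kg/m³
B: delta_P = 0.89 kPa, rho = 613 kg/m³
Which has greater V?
V(A) = 2.357 m/s, V(B) = 1.704 m/s. Answer: A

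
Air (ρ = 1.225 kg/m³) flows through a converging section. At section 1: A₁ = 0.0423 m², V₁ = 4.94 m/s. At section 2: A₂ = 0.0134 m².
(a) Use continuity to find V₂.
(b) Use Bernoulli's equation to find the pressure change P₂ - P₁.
(a) Continuity: A₁V₁=A₂V₂ -> V₂=A₁V₁/A₂=0.0423*4.94/0.0134=15.59 m/s
(b) Bernoulli: P₂-P₁=0.5*rho*(V₁^2-V₂^2)/1000=0.5*1.225*(4.94^2-15.59^2)/1000=-0.1339 kPa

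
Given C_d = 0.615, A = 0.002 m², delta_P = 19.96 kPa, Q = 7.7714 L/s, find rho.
Formula: Q = C_d A \sqrt{\frac{2 \Delta P}{\rho}}
Substituting knowns: 7.7714 = 0.615·0.002·√(2·(19.96·1000)/rho)·1000
Solving for rho: rho = 2·(19.96·1000)/((7.7714/1000)/(0.615·0.002))² = 1000 kg/m³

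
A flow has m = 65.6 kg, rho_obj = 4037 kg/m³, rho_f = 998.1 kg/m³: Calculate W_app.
Formula: W_{app} = mg\left(1 - \frac{\rho_f}{\rho_{obj}}\right)
W_app = 65.6·9.81·(1 − 998.1/4037) = 484.4 N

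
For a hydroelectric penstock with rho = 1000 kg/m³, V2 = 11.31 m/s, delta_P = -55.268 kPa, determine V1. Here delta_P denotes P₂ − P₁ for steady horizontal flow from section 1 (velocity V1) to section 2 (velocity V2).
Formula: \Delta P = \frac{1}{2} \rho (V_1^2 - V_2^2)
Substituting knowns: -55.268 = 0.5·1000·(V1² − 11.31²)/1000
Solving for V1: V1 = √(11.31² + 2·(-55.268·1000)/1000) = 4.169 m/s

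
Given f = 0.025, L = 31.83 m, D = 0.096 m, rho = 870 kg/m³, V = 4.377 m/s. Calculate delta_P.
Formula: \Delta P = f \frac{L}{D} \frac{\rho V^2}{2}
delta_P = 0.025·(31.83/0.096)·0.5·870·4.377²/1000 = 69.08 kPa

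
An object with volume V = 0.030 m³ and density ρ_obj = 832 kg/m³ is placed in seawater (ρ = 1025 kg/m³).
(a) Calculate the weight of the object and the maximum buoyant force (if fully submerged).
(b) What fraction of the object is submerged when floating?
(a) W=rho_obj*g*V=832*9.81*0.030=244.9 N; F_B(max)=rho*g*V=1025*9.81*0.030=301.7 N
(b) Floating fraction=rho_obj/rho=832/1025=0.812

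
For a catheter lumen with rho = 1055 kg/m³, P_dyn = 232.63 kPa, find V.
Formula: P_{dyn} = \frac{1}{2} \rho V^2
Substituting knowns: 232.63 = 0.5·1055·V²/1000
Solving for V: V = √(2·(232.63·1000)/1055) = 21 m/s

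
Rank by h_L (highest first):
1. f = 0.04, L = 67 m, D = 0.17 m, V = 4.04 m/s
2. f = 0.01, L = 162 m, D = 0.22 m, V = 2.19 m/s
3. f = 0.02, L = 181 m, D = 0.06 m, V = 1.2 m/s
Case 1: h_L = 13.11 m
Case 2: h_L = 1.8 m
Case 3: h_L = 4.428 m
Ranking (highest first): 1, 3, 2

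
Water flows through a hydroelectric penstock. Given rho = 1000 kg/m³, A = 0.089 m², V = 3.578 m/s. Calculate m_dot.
Formula: \dot{m} = \rho A V
m_dot = 1000·0.089·3.578 = 318.4 kg/s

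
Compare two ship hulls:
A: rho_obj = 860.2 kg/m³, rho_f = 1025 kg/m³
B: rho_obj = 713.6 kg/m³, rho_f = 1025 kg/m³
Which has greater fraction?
fraction(A) = 0.8392, fraction(B) = 0.6962. Answer: A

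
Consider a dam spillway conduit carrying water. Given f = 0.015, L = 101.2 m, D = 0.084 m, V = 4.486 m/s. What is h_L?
Formula: h_L = f \frac{L}{D} \frac{V^2}{2g}
h_L = 0.015·(101.2/0.084)·4.486²/(2·9.81) = 18.54 m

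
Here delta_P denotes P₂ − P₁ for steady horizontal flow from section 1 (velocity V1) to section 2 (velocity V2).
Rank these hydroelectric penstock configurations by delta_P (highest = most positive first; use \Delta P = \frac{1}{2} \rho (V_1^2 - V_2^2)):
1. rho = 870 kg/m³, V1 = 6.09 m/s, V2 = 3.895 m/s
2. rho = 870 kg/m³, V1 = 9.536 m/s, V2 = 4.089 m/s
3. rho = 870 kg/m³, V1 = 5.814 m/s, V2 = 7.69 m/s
Case 1: delta_P = 9.534 kPa
Case 2: delta_P = 32.28 kPa
Case 3: delta_P = -11.02 kPa
Ranking (highest first): 2, 1, 3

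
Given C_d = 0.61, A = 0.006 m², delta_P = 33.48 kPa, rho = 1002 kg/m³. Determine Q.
Formula: Q = C_d A \sqrt{\frac{2 \Delta P}{\rho}}
Q = 0.61·0.006·√(2·(33.48·1000)/1002)·1000 = 29.92 L/s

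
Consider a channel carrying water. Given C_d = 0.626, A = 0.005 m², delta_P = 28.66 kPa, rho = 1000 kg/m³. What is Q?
Formula: Q = C_d A \sqrt{\frac{2 \Delta P}{\rho}}
Q = 0.626·0.005·√(2·(28.66·1000)/1000)·1000 = 23.7 L/s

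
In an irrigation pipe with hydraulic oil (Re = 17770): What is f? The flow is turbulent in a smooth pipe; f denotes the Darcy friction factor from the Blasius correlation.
Formula: f = \frac{0.316}{Re^{0.25}}
f = 0.316/17770^0.25 = 0.02737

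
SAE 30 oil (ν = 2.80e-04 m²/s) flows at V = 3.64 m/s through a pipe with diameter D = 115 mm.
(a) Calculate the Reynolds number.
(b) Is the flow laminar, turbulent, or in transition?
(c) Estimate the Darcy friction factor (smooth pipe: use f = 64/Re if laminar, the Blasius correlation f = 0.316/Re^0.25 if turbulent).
(a) Re = V·D/ν = 3.64·0.115/2.80e-04 = 1495
(b) Flow regime: laminar (Re < 2300)
(c) Friction factor: f = 64/Re = 64/1495 = 0.04281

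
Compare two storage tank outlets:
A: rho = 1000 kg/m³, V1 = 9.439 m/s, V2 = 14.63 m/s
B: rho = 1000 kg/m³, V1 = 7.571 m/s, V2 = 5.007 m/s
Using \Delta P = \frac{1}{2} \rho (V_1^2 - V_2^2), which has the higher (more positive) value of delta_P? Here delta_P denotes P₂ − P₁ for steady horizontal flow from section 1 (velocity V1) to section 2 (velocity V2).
delta_P(A) = -62.47 kPa, delta_P(B) = 16.12 kPa. Answer: B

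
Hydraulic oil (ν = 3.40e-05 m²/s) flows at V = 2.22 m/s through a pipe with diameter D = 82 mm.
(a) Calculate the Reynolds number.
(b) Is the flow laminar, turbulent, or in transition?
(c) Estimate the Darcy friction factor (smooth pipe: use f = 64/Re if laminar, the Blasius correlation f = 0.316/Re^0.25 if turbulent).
(a) Re = V·D/ν = 2.22·0.082/3.40e-05 = 5354.1
(b) Flow regime: turbulent (Re > 4000)
(c) Friction factor: f = 0.316/Re^0.25 = 0.316/5354.1^0.25 = 0.03694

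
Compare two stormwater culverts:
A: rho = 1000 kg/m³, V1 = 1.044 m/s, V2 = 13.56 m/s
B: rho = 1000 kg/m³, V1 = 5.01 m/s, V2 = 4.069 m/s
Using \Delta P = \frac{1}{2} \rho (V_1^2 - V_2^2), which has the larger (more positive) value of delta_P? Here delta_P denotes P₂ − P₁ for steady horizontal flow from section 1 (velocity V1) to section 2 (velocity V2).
delta_P(A) = -91.39 kPa, delta_P(B) = 4.272 kPa. Answer: B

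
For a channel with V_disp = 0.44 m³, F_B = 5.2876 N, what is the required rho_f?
Formula: F_B = \rho_f g V_{disp}
Substituting knowns: 5.2876 = rho_f·9.81·0.44
Solving for rho_f: rho_f = 5.2876/(9.81·0.44) = 1.225 kg/m³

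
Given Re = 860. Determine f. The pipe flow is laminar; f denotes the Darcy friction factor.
Formula: f = \frac{64}{Re}
f = 64/860 = 0.07442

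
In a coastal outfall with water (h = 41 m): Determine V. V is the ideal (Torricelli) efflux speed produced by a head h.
Formula: V = \sqrt{2 g h}
V = √(2·9.81·41) = 28.36 m/s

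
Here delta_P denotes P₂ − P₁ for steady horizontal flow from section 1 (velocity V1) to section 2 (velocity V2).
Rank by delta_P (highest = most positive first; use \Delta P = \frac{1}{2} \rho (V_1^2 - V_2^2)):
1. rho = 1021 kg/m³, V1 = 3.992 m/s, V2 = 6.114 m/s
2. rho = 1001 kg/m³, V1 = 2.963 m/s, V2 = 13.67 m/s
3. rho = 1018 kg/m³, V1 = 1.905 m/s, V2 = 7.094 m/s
Case 1: delta_P = -10.95 kPa
Case 2: delta_P = -89.13 kPa
Case 3: delta_P = -23.77 kPa
Ranking (highest first): 1, 3, 2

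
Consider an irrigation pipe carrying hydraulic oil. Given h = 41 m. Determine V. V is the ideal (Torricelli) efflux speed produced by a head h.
Formula: V = \sqrt{2 g h}
V = √(2·9.81·41) = 28.36 m/s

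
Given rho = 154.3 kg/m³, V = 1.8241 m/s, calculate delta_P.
Formula: V = \sqrt{\frac{2 \Delta P}{\rho}}
Substituting knowns: 1.8241 = √(2·(delta_P·1000)/154.3)
Solving for delta_P: delta_P = 1.8241²·154.3/2/1000 = 0.2567 kPa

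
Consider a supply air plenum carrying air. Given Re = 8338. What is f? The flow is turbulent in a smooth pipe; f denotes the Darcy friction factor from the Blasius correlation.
Formula: f = \frac{0.316}{Re^{0.25}}
f = 0.316/8338^0.25 = 0.03307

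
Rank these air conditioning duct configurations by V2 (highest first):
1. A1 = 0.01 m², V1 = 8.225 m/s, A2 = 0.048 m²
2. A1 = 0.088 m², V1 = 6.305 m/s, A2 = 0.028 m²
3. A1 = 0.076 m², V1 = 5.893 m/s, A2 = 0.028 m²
Case 1: V2 = 1.714 m/s
Case 2: V2 = 19.82 m/s
Case 3: V2 = 16 m/s
Ranking (highest first): 2, 3, 1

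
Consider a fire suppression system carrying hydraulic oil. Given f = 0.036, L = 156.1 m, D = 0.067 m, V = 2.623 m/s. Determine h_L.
Formula: h_L = f \frac{L}{D} \frac{V^2}{2g}
h_L = 0.036·(156.1/0.067)·2.623²/(2·9.81) = 29.41 m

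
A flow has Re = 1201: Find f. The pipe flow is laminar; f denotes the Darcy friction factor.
Formula: f = \frac{64}{Re}
f = 64/1201 = 0.05329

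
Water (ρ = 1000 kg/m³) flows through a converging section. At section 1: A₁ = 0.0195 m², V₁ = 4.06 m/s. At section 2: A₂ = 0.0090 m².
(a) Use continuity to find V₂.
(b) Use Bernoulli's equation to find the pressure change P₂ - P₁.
(a) Continuity: A₁V₁=A₂V₂ -> V₂=A₁V₁/A₂=0.0195*4.06/0.0090=8.80 m/s
(b) Bernoulli: P₂-P₁=0.5*rho*(V₁^2-V₂^2)/1000=0.5*1000*(4.06^2-8.80^2)/1000=-30.48 kPa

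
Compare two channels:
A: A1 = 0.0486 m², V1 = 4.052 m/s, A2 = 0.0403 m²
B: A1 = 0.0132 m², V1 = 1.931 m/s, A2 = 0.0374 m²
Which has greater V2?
V2(A) = 4.887 m/s, V2(B) = 0.6815 m/s. Answer: A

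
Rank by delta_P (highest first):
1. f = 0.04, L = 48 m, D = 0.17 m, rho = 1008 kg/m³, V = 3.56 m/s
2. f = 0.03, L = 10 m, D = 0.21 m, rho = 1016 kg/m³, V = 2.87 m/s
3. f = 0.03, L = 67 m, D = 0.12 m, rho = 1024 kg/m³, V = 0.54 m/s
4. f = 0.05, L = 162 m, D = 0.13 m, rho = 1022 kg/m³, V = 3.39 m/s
Case 1: delta_P = 72.14 kPa
Case 2: delta_P = 5.978 kPa
Case 3: delta_P = 2.501 kPa
Case 4: delta_P = 365.9 kPa
Ranking (highest first): 4, 1, 2, 3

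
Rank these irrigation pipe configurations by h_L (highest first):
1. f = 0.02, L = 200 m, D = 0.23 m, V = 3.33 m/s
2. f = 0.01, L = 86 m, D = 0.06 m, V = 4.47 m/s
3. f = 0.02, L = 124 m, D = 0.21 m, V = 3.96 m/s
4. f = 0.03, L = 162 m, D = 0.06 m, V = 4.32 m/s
Case 1: h_L = 9.829 m
Case 2: h_L = 14.6 m
Case 3: h_L = 9.439 m
Case 4: h_L = 77.05 m
Ranking (highest first): 4, 2, 1, 3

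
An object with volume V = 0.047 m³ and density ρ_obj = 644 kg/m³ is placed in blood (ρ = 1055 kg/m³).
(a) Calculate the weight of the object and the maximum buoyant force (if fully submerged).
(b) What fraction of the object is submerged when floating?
(a) W=rho_obj*g*V=644*9.81*0.047=296.9 N; F_B(max)=rho*g*V=1055*9.81*0.047=486.4 N
(b) Floating fraction=rho_obj/rho=644/1055=0.610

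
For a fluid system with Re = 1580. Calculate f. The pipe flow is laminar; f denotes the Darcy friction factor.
Formula: f = \frac{64}{Re}
f = 64/1580 = 0.04051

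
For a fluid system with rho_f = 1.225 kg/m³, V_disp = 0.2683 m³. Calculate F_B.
Formula: F_B = \rho_f g V_{disp}
F_B = 1.225·9.81·0.2683 = 3.224 N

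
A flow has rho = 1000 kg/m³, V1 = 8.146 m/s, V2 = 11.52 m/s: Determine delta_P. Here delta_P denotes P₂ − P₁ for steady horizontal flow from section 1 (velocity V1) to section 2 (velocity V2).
Formula: \Delta P = \frac{1}{2} \rho (V_1^2 - V_2^2)
delta_P = 0.5·1000·(8.146² − 11.52²)/1000 = -33.18 kPa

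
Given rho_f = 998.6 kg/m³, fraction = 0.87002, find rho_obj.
Formula: f_{sub} = \frac{\rho_{obj}}{\rho_f}
Substituting knowns: 0.87002 = rho_obj/998.6
Solving for rho_obj: rho_obj = 0.87002·998.6 = 868.8 kg/m³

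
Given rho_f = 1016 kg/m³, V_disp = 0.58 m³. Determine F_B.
Formula: F_B = \rho_f g V_{disp}
F_B = 1016·9.81·0.58 = 5781 N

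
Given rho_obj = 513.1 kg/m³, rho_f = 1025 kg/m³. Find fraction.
Formula: f_{sub} = \frac{\rho_{obj}}{\rho_f}
fraction = 513.1/1025 = 0.5006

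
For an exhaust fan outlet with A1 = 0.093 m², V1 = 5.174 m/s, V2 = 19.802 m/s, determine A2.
Formula: V_2 = \frac{A_1 V_1}{A_2}
Substituting knowns: 19.802 = 0.093·5.174/A2
Solving for A2: A2 = 0.093·5.174/19.802 = 0.0243 m²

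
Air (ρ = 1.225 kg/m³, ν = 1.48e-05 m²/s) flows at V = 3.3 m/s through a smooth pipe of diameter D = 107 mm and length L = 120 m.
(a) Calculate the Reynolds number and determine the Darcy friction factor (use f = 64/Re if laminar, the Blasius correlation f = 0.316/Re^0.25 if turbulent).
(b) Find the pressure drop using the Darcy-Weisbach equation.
(a) Re = V·D/ν = 3.3·0.107/1.48e-05 = 23858 → turbulent (Re > 4000); f = 0.316/Re^0.25 = 0.316/23858^0.25 = 0.025426
(b) Darcy-Weisbach: ΔP = f·(L/D)·½ρV²/1000 = 0.025426·(120/0.107)·½·1.225·3.3²/1000 = 0.1902 kPa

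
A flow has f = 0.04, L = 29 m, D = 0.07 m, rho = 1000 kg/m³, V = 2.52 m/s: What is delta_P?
Formula: \Delta P = f \frac{L}{D} \frac{\rho V^2}{2}
delta_P = 0.04·(29/0.07)·0.5·1000·2.52²/1000 = 52.62 kPa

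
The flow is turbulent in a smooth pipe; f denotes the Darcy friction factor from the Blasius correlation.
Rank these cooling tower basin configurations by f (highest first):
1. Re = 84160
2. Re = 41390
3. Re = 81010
Case 1: f = 0.01855
Case 2: f = 0.02215
Case 3: f = 0.01873
Ranking (highest first): 2, 3, 1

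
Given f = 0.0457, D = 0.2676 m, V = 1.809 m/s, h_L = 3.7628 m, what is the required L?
Formula: h_L = f \frac{L}{D} \frac{V^2}{2g}
Substituting knowns: 3.7628 = 0.0457·(L/0.2676)·1.809²/(2·9.81)
Solving for L: L = 3.7628·2·9.81·0.2676/(0.0457·1.809²) = 132.1 m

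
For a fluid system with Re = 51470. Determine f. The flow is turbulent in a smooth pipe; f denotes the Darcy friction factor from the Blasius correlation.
Formula: f = \frac{0.316}{Re^{0.25}}
f = 0.316/51470^0.25 = 0.02098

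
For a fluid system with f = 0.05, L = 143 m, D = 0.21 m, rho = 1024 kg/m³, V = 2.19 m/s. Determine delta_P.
Formula: \Delta P = f \frac{L}{D} \frac{\rho V^2}{2}
delta_P = 0.05·(143/0.21)·0.5·1024·2.19²/1000 = 83.61 kPa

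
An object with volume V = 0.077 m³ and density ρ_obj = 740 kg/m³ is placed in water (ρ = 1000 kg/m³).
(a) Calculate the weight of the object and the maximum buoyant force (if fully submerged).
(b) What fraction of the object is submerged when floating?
(a) W=rho_obj*g*V=740*9.81*0.077=559.0 N; F_B(max)=rho*g*V=1000*9.81*0.077=755.4 N
(b) Floating fraction=rho_obj/rho=740/1000=0.740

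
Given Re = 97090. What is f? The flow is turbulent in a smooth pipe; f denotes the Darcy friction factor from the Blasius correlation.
Formula: f = \frac{0.316}{Re^{0.25}}
f = 0.316/97090^0.25 = 0.0179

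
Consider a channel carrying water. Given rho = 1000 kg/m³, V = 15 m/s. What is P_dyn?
Formula: P_{dyn} = \frac{1}{2} \rho V^2
P_dyn = 0.5·1000·15²/1000 = 112.5 kPa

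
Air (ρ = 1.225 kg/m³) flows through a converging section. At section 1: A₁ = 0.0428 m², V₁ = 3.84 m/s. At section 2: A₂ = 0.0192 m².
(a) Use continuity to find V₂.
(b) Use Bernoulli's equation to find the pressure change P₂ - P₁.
(a) Continuity: A₁V₁=A₂V₂ -> V₂=A₁V₁/A₂=0.0428*3.84/0.0192=8.56 m/s
(b) Bernoulli: P₂-P₁=0.5*rho*(V₁^2-V₂^2)/1000=0.5*1.225*(3.84^2-8.56^2)/1000=-0.03585 kPa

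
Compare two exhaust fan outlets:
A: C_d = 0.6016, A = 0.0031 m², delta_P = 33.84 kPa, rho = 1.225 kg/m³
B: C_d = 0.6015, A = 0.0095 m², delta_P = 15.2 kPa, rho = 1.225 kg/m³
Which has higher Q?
Q(A) = 438.4 L/s, Q(B) = 900.2 L/s. Answer: B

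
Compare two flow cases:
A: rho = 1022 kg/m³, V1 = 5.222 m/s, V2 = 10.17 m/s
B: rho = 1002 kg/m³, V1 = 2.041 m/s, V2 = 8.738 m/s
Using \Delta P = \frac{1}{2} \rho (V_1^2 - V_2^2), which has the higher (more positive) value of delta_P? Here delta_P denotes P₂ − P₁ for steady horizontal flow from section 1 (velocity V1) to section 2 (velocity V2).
delta_P(A) = -38.92 kPa, delta_P(B) = -36.17 kPa. Answer: B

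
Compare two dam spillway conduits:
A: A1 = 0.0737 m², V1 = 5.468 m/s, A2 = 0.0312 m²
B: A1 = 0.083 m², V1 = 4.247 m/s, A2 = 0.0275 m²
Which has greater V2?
V2(A) = 12.92 m/s, V2(B) = 12.82 m/s. Answer: A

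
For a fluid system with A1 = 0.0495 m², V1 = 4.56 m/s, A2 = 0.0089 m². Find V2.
Formula: V_2 = \frac{A_1 V_1}{A_2}
V2 = 0.0495·4.56/0.0089 = 25.36 m/s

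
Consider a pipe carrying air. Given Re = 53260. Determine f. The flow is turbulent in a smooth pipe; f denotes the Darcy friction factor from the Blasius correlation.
Formula: f = \frac{0.316}{Re^{0.25}}
f = 0.316/53260^0.25 = 0.0208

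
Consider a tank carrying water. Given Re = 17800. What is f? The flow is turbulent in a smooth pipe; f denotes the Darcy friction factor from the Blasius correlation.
Formula: f = \frac{0.316}{Re^{0.25}}
f = 0.316/17800^0.25 = 0.02736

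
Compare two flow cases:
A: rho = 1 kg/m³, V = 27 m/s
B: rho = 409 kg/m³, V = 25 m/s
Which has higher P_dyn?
P_dyn(A) = 0.3645 kPa, P_dyn(B) = 127.8 kPa. Answer: B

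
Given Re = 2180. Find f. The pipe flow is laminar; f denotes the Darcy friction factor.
Formula: f = \frac{64}{Re}
f = 64/2180 = 0.02936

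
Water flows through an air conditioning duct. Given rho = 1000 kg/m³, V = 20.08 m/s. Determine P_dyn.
Formula: P_{dyn} = \frac{1}{2} \rho V^2
P_dyn = 0.5·1000·20.08²/1000 = 201.6 kPa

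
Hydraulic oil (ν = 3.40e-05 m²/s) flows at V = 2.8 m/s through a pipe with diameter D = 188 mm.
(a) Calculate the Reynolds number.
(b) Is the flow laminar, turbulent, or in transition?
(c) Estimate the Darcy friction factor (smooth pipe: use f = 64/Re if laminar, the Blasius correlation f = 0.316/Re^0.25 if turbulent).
(a) Re = V·D/ν = 2.8·0.188/3.40e-05 = 15482
(b) Flow regime: turbulent (Re > 4000)
(c) Friction factor: f = 0.316/Re^0.25 = 0.316/15482^0.25 = 0.02833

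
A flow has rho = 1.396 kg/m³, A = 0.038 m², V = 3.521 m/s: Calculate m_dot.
Formula: \dot{m} = \rho A V
m_dot = 1.396·0.038·3.521 = 0.1868 kg/s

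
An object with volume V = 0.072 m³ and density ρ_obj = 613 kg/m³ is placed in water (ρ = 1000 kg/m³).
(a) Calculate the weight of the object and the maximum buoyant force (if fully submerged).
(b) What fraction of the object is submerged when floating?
(a) W=rho_obj*g*V=613*9.81*0.072=433.0 N; F_B(max)=rho*g*V=1000*9.81*0.072=706.3 N
(b) Floating fraction=rho_obj/rho=613/1000=0.613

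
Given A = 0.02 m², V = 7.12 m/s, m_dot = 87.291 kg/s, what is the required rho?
Formula: \dot{m} = \rho A V
Substituting knowns: 87.291 = rho·0.02·7.12
Solving for rho: rho = 87.291/(0.02·7.12) = 613 kg/m³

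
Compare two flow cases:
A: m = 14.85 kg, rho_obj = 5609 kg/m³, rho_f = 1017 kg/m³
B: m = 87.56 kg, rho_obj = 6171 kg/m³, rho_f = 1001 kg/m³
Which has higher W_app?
W_app(A) = 119.3 N, W_app(B) = 719.6 N. Answer: B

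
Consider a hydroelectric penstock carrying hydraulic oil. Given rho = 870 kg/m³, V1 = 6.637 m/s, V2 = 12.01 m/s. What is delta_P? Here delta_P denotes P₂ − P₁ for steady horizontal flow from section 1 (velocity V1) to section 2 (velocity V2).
Formula: \Delta P = \frac{1}{2} \rho (V_1^2 - V_2^2)
delta_P = 0.5·870·(6.637² − 12.01²)/1000 = -43.58 kPa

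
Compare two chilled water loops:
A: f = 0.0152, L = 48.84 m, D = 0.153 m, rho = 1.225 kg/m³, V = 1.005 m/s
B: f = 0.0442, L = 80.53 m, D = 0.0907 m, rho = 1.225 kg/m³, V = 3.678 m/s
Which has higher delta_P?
delta_P(A) = 0.003002 kPa, delta_P(B) = 0.3252 kPa. Answer: B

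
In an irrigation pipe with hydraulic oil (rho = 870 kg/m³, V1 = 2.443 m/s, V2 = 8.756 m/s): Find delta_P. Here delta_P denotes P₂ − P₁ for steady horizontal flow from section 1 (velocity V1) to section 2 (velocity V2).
Formula: \Delta P = \frac{1}{2} \rho (V_1^2 - V_2^2)
delta_P = 0.5·870·(2.443² − 8.756²)/1000 = -30.75 kPa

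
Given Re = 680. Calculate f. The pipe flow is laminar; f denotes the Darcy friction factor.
Formula: f = \frac{64}{Re}
f = 64/680 = 0.09412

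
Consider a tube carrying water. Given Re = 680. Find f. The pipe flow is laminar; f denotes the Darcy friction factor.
Formula: f = \frac{64}{Re}
f = 64/680 = 0.09412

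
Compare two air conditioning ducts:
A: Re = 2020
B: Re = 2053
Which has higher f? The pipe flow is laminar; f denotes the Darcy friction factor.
f(A) = 0.03168, f(B) = 0.03117. Answer: A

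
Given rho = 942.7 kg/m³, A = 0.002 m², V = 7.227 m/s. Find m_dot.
Formula: \dot{m} = \rho A V
m_dot = 942.7·0.002·7.227 = 13.63 kg/s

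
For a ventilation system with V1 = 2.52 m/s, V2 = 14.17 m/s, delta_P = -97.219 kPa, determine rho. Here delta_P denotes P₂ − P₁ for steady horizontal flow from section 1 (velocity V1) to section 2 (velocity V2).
Formula: \Delta P = \frac{1}{2} \rho (V_1^2 - V_2^2)
Substituting knowns: -97.219 = 0.5·rho·(2.52² − 14.17²)/1000
Solving for rho: rho = 2·(-97.219·1000)/(2.52² − 14.17²) = 1000 kg/m³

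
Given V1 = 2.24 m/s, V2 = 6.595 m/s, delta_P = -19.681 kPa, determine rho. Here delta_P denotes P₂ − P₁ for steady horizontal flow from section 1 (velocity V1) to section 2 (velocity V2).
Formula: \Delta P = \frac{1}{2} \rho (V_1^2 - V_2^2)
Substituting knowns: -19.681 = 0.5·rho·(2.24² − 6.595²)/1000
Solving for rho: rho = 2·(-19.681·1000)/(2.24² − 6.595²) = 1023 kg/m³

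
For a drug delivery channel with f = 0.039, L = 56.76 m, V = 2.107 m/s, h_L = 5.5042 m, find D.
Formula: h_L = f \frac{L}{D} \frac{V^2}{2g}
Substituting knowns: 5.5042 = 0.039·(56.76/D)·2.107²/(2·9.81)
Solving for D: D = 0.039·56.76·2.107²/(2·9.81·5.5042) = 0.091 m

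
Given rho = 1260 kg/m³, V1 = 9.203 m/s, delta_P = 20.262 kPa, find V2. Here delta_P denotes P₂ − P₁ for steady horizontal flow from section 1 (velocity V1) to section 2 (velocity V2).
Formula: \Delta P = \frac{1}{2} \rho (V_1^2 - V_2^2)
Substituting knowns: 20.262 = 0.5·1260·(9.203² − V2²)/1000
Solving for V2: V2 = √(9.203² − 2·(20.262·1000)/1260) = 7.248 m/s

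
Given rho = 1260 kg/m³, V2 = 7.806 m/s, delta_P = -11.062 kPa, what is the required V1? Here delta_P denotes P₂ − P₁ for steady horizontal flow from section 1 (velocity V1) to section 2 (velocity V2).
Formula: \Delta P = \frac{1}{2} \rho (V_1^2 - V_2^2)
Substituting knowns: -11.062 = 0.5·1260·(V1² − 7.806²)/1000
Solving for V1: V1 = √(7.806² + 2·(-11.062·1000)/1260) = 6.586 m/s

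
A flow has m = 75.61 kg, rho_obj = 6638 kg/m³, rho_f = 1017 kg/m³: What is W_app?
Formula: W_{app} = mg\left(1 - \frac{\rho_f}{\rho_{obj}}\right)
W_app = 75.61·9.81·(1 − 1017/6638) = 628.1 N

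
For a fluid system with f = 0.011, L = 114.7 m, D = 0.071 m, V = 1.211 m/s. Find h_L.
Formula: h_L = f \frac{L}{D} \frac{V^2}{2g}
h_L = 0.011·(114.7/0.071)·1.211²/(2·9.81) = 1.328 m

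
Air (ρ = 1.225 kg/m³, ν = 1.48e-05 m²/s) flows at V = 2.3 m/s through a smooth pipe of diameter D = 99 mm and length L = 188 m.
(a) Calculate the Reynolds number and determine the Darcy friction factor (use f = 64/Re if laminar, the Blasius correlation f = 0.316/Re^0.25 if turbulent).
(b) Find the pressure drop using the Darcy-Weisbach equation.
(a) Re = V·D/ν = 2.3·0.099/1.48e-05 = 15385 → turbulent (Re > 4000); f = 0.316/Re^0.25 = 0.316/15385^0.25 = 0.028373
(b) Darcy-Weisbach: ΔP = f·(L/D)·½ρV²/1000 = 0.028373·(188/0.099)·½·1.225·2.3²/1000 = 0.1746 kPa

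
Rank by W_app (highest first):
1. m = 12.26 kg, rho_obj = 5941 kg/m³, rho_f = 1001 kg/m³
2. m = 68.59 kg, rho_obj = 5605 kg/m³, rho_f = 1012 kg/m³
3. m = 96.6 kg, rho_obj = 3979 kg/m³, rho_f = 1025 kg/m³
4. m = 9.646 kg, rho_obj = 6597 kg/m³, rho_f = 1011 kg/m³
Case 1: W_app = 100 N
Case 2: W_app = 551.4 N
Case 3: W_app = 703.5 N
Case 4: W_app = 80.13 N
Ranking (highest first): 3, 2, 1, 4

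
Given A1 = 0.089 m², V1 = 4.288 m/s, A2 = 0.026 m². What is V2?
Formula: V_2 = \frac{A_1 V_1}{A_2}
V2 = 0.089·4.288/0.026 = 14.68 m/s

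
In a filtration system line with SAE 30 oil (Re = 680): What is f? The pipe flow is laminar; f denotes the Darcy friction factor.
Formula: f = \frac{64}{Re}
f = 64/680 = 0.09412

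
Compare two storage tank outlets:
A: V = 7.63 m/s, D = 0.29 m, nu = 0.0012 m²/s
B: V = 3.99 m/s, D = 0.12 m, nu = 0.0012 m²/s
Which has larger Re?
Re(A) = 1844, Re(B) = 399. Answer: A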